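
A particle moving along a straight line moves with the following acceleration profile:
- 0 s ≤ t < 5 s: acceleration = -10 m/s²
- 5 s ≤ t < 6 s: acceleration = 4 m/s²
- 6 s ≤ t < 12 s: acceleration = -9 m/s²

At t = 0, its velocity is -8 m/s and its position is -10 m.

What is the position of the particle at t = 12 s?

-717 m

On each constant-a segment, Δv = aΔt and Δx = v₀Δt + ½aΔt²; chain segment to segment.
0–5 s: v starts -8 m/s; Δx = -8·5 + ½·-10·5² = -165 m; v ends -58 m/s.
5–6 s: v starts -58 m/s; Δx = -58·1 + ½·4·1² = -56 m; v ends -54 m/s.
6–12 s: v starts -54 m/s; Δx = -54·6 + ½·-9·6² = -486 m; v ends -108 m/s.
x(12) = -10 + Σ Δx = -717 m.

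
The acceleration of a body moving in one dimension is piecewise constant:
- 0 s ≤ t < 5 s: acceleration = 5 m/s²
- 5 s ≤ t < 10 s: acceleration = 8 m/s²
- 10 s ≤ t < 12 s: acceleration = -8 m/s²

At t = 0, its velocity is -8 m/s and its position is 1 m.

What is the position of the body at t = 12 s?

On each constant-a segment, Δv = aΔt and Δx = v₀Δt + ½aΔt²; chain segment to segment.
0–5 s: v starts -8 m/s; Δx = -8·5 + ½·5·5² = 22.5 m; v ends 17 m/s.
5–10 s: v starts 17 m/s; Δx = 17·5 + ½·8·5² = 185 m; v ends 57 m/s.
10–12 s: v starts 57 m/s; Δx = 57·2 + ½·-8·2² = 98 m; v ends 41 m/s.
x(12) = 1 + Σ Δx = 306.5 m.

306.5 m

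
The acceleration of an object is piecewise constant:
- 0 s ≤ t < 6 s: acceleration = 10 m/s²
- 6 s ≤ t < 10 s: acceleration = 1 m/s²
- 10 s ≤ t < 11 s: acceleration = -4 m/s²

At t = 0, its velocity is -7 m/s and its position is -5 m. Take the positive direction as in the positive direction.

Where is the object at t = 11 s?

On each constant-a segment, Δv = aΔt and Δx = v₀Δt + ½aΔt²; chain segment to segment.
0–6 s: v starts -7 m/s; Δx = -7·6 + ½·10·6² = 138 m; v ends 53 m/s.
6–10 s: v starts 53 m/s; Δx = 53·4 + ½·1·4² = 220 m; v ends 57 m/s.
10–11 s: v starts 57 m/s; Δx = 57·1 + ½·-4·1² = 55 m; v ends 53 m/s.
x(11) = -5 + Σ Δx = 408 m.

408 m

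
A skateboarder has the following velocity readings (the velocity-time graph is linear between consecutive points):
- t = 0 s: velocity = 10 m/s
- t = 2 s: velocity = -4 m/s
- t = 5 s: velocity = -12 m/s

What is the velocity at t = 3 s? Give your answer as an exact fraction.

On 2–5 s the graph is linear from -4 to -12 m/s: v(3) = -4 + (-12 − -4)·(3 − 2)/(5 − 2) = -20/3 m/s.

-20/3 m/s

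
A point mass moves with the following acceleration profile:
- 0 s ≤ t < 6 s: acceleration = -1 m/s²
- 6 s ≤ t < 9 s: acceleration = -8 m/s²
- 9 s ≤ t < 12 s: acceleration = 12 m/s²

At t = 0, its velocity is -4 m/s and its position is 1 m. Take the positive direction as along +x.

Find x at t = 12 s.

-155 m

On each constant-a segment, Δv = aΔt and Δx = v₀Δt + ½aΔt²; chain segment to segment.
0–6 s: v starts -4 m/s; Δx = -4·6 + ½·-1·6² = -42 m; v ends -10 m/s.
6–9 s: v starts -10 m/s; Δx = -10·3 + ½·-8·3² = -66 m; v ends -34 m/s.
9–12 s: v starts -34 m/s; Δx = -34·3 + ½·12·3² = -48 m; v ends 2 m/s.
x(12) = 1 + Σ Δx = -155 m.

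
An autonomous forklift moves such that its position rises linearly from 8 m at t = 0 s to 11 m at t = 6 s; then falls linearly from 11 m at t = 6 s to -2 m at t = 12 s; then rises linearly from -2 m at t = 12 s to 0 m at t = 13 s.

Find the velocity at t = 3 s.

Velocity is the slope of the x-t graph on 0–6 s: (11 − 8)/(6 − 0) = 0.5 m/s.

0.5 m/s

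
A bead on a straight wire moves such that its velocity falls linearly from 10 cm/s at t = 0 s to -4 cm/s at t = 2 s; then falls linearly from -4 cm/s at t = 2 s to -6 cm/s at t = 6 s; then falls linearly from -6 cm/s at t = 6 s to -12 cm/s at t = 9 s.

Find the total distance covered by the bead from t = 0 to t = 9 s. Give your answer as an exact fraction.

387/7 cm

Distance (not displacement) is the total path length: add the absolute areas under v-t.
0–2 s: v = 0 at t = 10/7 s; triangle areas 50/7 + 8/7 = 58/7 cm
2–6 s: |½(-4 + -6)(4)| = 20 cm
6–9 s: |½(-6 + -12)(3)| = 27 cm
Total distance = 387/7 cm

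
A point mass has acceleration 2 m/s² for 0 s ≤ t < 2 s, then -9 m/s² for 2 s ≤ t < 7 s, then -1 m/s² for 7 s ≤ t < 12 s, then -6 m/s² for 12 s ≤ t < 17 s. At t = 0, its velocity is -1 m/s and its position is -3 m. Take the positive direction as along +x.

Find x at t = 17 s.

On each constant-a segment, Δv = aΔt and Δx = v₀Δt + ½aΔt²; chain segment to segment.
0–2 s: v starts -1 m/s; Δx = -1·2 + ½·2·2² = 2 m; v ends 3 m/s.
2–7 s: v starts 3 m/s; Δx = 3·5 + ½·-9·5² = -97.5 m; v ends -42 m/s.
7–12 s: v starts -42 m/s; Δx = -42·5 + ½·-1·5² = -222.5 m; v ends -47 m/s.
12–17 s: v starts -47 m/s; Δx = -47·5 + ½·-6·5² = -310 m; v ends -77 m/s.
x(17) = -3 + Σ Δx = -631 m.

-631 m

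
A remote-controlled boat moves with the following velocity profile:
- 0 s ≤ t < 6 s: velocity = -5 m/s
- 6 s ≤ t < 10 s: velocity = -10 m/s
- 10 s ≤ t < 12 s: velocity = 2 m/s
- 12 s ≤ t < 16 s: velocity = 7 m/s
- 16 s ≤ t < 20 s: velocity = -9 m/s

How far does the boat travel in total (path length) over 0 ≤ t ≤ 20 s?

Distance (not displacement) is the total path length: add the absolute areas under v-t.
0–6 s: |-5| × 6 = 30 m
6–10 s: |-10| × 4 = 40 m
10–12 s: |2| × 2 = 4 m
12–16 s: |7| × 4 = 28 m
16–20 s: |-9| × 4 = 36 m
Total distance = 138 m

138 m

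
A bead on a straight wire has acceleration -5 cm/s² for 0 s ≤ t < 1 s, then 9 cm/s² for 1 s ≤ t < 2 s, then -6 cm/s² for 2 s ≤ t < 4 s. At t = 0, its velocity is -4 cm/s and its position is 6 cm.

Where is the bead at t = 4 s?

On each constant-a segment, Δv = aΔt and Δx = v₀Δt + ½aΔt²; chain segment to segment.
0–1 s: v starts -4 cm/s; Δx = -4·1 + ½·-5·1² = -6.5 cm; v ends -9 cm/s.
1–2 s: v starts -9 cm/s; Δx = -9·1 + ½·9·1² = -4.5 cm; v ends 0 cm/s.
2–4 s: v starts 0 cm/s; Δx = 0·2 + ½·-6·2² = -12 cm; v ends -12 cm/s.
x(4) = 6 + Σ Δx = -17 cm.

-17 cm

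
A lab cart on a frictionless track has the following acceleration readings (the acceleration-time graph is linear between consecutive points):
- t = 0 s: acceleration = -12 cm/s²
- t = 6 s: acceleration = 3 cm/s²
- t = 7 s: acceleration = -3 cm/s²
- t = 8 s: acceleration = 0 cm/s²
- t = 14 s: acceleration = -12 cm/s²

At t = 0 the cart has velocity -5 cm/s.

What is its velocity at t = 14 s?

-69.5 cm/s

Δv equals the area under the a-t graph; then v = v₀ + Δv.
0–6 s: ½(-12 + 3)(6) = -27 cm/s
6–7 s: ½(3 + -3)(1) = 0 cm/s
7–8 s: ½(-3 + 0)(1) = -1.5 cm/s
8–14 s: ½(0 + -12)(6) = -36 cm/s
Δv = -64.5 cm/s, so v(14) = -5 + (-64.5) = -69.5 cm/s.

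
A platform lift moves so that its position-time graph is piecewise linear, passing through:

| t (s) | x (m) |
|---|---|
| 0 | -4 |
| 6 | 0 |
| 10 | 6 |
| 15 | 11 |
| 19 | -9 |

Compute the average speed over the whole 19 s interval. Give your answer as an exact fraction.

Average speed = (total path length)/(elapsed time); on a piecewise-linear x-t graph the path length is Σ|Δx|.
0–6 s: |Δx| = |0 − -4| = 4 m
6–10 s: |Δx| = |6 − 0| = 6 m
10–15 s: |Δx| = |11 − 6| = 5 m
15–19 s: |Δx| = |-9 − 11| = 20 m
Total path = 35 m; average speed = 35/19 = 35/19 m/s.

35/19 m/s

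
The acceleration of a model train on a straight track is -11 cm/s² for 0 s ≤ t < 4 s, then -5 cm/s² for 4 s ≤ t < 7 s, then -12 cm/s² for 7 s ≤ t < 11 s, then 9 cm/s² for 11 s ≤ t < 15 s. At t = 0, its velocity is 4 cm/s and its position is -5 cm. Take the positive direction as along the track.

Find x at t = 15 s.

-875.5 cm

On each constant-a segment, Δv = aΔt and Δx = v₀Δt + ½aΔt²; chain segment to segment.
0–4 s: v starts 4 cm/s; Δx = 4·4 + ½·-11·4² = -72 cm; v ends -40 cm/s.
4–7 s: v starts -40 cm/s; Δx = -40·3 + ½·-5·3² = -142.5 cm; v ends -55 cm/s.
7–11 s: v starts -55 cm/s; Δx = -55·4 + ½·-12·4² = -316 cm; v ends -103 cm/s.
11–15 s: v starts -103 cm/s; Δx = -103·4 + ½·9·4² = -340 cm; v ends -67 cm/s.
x(15) = -5 + Σ Δx = -875.5 cm.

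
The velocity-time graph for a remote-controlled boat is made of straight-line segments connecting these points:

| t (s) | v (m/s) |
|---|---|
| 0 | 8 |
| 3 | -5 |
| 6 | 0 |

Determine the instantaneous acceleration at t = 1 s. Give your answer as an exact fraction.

Acceleration is the slope of the v-t graph on 0–3 s: (-5 − 8)/(3 − 0) = -13/3 m/s².

-13/3 m/s²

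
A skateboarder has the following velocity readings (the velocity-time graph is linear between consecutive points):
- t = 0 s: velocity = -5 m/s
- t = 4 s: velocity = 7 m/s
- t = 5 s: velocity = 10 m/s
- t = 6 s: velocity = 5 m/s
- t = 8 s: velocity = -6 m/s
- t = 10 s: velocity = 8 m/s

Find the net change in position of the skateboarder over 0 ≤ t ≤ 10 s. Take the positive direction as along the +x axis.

21 m

Displacement is the signed area under the v-t curve.
0–4 s: ½(-5 + 7)(4) = 4 m
4–5 s: ½(7 + 10)(1) = 8.5 m
5–6 s: ½(10 + 5)(1) = 7.5 m
6–8 s: ½(5 + -6)(2) = -1 m
8–10 s: ½(-6 + 8)(2) = 2 m
Net displacement = 21 m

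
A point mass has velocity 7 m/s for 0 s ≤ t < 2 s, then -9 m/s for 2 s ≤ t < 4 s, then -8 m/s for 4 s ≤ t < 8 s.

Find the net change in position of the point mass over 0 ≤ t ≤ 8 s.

-36 m

Net displacement equals the area under the velocity-time graph (areas below the axis count negative).
0–2 s: 7 × 2 = 14 m
2–4 s: -9 × 2 = -18 m
4–8 s: -8 × 4 = -32 m
Net displacement = -36 m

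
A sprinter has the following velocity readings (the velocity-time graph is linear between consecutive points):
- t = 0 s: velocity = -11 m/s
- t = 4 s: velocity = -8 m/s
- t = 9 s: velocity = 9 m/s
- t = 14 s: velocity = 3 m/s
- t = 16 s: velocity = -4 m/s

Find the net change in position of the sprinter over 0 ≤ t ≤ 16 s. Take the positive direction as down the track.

Net displacement equals the area under the velocity-time graph (areas below the axis count negative).
0–4 s: ½(-11 + -8)(4) = -38 m
4–9 s: ½(-8 + 9)(5) = 2.5 m
9–14 s: ½(9 + 3)(5) = 30 m
14–16 s: ½(3 + -4)(2) = -1 m
Net displacement = -6.5 m

-6.5 m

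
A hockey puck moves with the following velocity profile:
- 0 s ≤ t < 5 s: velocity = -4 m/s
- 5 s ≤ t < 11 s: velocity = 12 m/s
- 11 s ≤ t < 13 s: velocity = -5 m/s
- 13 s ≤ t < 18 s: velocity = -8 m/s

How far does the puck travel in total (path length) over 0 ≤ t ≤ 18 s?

142 m

Distance (not displacement) is the total path length: add the absolute areas under v-t.
0–5 s: |-4| × 5 = 20 m
5–11 s: |12| × 6 = 72 m
11–13 s: |-5| × 2 = 10 m
13–18 s: |-8| × 5 = 40 m
Total distance = 142 m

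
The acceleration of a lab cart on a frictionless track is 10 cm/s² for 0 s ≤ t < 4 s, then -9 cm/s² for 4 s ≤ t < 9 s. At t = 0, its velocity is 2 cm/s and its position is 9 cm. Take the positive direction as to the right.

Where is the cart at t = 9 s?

On each constant-a segment, Δv = aΔt and Δx = v₀Δt + ½aΔt²; chain segment to segment.
0–4 s: v starts 2 cm/s; Δx = 2·4 + ½·10·4² = 88 cm; v ends 42 cm/s.
4–9 s: v starts 42 cm/s; Δx = 42·5 + ½·-9·5² = 97.5 cm; v ends -3 cm/s.
x(9) = 9 + Σ Δx = 194.5 cm.

194.5 cm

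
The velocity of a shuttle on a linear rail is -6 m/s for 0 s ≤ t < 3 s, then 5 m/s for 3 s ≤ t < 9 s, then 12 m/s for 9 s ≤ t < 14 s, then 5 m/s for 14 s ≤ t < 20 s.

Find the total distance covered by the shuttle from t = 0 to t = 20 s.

Distance (not displacement) is the total path length: add the absolute areas under v-t.
0–3 s: |-6| × 3 = 18 m
3–9 s: |5| × 6 = 30 m
9–14 s: |12| × 5 = 60 m
14–20 s: |5| × 6 = 30 m
Total distance = 138 m

138 m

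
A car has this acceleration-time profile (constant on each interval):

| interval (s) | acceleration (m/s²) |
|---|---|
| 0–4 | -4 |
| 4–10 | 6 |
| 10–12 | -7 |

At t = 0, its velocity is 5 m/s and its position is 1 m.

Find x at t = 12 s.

67 m

On each constant-a segment, Δv = aΔt and Δx = v₀Δt + ½aΔt²; chain segment to segment.
0–4 s: v starts 5 m/s; Δx = 5·4 + ½·-4·4² = -12 m; v ends -11 m/s.
4–10 s: v starts -11 m/s; Δx = -11·6 + ½·6·6² = 42 m; v ends 25 m/s.
10–12 s: v starts 25 m/s; Δx = 25·2 + ½·-7·2² = 36 m; v ends 11 m/s.
x(12) = 1 + Σ Δx = 67 m.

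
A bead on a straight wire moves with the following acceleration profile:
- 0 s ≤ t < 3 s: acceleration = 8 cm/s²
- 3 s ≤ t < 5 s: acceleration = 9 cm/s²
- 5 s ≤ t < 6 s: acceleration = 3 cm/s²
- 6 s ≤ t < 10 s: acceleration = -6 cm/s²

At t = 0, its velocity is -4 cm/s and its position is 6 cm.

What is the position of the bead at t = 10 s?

On each constant-a segment, Δv = aΔt and Δx = v₀Δt + ½aΔt²; chain segment to segment.
0–3 s: v starts -4 cm/s; Δx = -4·3 + ½·8·3² = 24 cm; v ends 20 cm/s.
3–5 s: v starts 20 cm/s; Δx = 20·2 + ½·9·2² = 58 cm; v ends 38 cm/s.
5–6 s: v starts 38 cm/s; Δx = 38·1 + ½·3·1² = 39.5 cm; v ends 41 cm/s.
6–10 s: v starts 41 cm/s; Δx = 41·4 + ½·-6·4² = 116 cm; v ends 17 cm/s.
x(10) = 6 + Σ Δx = 243.5 cm.

243.5 cm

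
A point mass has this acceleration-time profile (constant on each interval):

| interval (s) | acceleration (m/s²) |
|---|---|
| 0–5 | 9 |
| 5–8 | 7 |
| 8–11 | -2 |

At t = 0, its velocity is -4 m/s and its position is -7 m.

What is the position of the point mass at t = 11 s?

417 m

On each constant-a segment, Δv = aΔt and Δx = v₀Δt + ½aΔt²; chain segment to segment.
0–5 s: v starts -4 m/s; Δx = -4·5 + ½·9·5² = 92.5 m; v ends 41 m/s.
5–8 s: v starts 41 m/s; Δx = 41·3 + ½·7·3² = 154.5 m; v ends 62 m/s.
8–11 s: v starts 62 m/s; Δx = 62·3 + ½·-2·3² = 177 m; v ends 56 m/s.
x(11) = -7 + Σ Δx = 417 m.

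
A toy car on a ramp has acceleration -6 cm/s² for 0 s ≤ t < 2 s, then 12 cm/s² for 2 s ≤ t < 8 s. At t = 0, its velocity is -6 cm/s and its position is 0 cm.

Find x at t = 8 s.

On each constant-a segment, Δv = aΔt and Δx = v₀Δt + ½aΔt²; chain segment to segment.
0–2 s: v starts -6 cm/s; Δx = -6·2 + ½·-6·2² = -24 cm; v ends -18 cm/s.
2–8 s: v starts -18 cm/s; Δx = -18·6 + ½·12·6² = 108 cm; v ends 54 cm/s.
x(8) = 0 + Σ Δx = 84 cm.

84 cm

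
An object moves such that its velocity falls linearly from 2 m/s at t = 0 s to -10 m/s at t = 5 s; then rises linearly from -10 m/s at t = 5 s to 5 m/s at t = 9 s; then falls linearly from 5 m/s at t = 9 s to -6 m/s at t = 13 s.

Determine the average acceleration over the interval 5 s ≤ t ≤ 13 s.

0.5 m/s²

Average acceleration = Δv/Δt = (-6 − -10)/(13 − 5) = 0.5 m/s².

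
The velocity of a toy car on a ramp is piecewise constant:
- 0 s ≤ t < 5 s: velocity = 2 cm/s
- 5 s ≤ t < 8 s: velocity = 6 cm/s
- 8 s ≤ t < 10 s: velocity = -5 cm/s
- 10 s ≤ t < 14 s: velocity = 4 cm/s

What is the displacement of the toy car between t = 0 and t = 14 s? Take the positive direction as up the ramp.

Displacement is the signed area under the v-t curve.
0–5 s: 2 × 5 = 10 cm
5–8 s: 6 × 3 = 18 cm
8–10 s: -5 × 2 = -10 cm
10–14 s: 4 × 4 = 16 cm
Net displacement = 34 cm

34 cm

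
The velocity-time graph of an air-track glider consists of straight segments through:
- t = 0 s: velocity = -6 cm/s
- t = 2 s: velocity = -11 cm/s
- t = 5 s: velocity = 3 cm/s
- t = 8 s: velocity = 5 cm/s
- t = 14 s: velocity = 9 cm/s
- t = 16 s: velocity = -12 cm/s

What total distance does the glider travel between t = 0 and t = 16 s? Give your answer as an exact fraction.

Total distance travelled is ∫|v| dt — sum the magnitudes of each area piece.
0–2 s: |½(-6 + -11)(2)| = 17 cm
2–5 s: v = 0 at t = 61/14 s; triangle areas 363/28 + 27/28 = 195/14 cm
5–8 s: |½(3 + 5)(3)| = 12 cm
8–14 s: |½(5 + 9)(6)| = 42 cm
14–16 s: v = 0 at t = 104/7 s; triangle areas 27/7 + 48/7 = 75/7 cm
Total distance = 1339/14 cm

1339/14 cm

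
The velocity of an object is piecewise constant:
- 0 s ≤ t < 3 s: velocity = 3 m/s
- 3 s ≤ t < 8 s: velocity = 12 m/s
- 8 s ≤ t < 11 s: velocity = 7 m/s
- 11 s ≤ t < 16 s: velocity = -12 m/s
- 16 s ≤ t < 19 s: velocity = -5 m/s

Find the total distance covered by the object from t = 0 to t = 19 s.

Total distance travelled is ∫|v| dt — sum the magnitudes of each area piece.
0–3 s: |3| × 3 = 9 m
3–8 s: |12| × 5 = 60 m
8–11 s: |7| × 3 = 21 m
11–16 s: |-12| × 5 = 60 m
16–19 s: |-5| × 3 = 15 m
Total distance = 165 m

165 m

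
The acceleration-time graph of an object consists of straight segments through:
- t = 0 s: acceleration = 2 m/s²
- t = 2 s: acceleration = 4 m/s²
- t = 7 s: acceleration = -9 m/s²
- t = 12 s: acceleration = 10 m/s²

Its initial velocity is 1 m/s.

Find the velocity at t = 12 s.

Δv equals the area under the a-t graph; then v = v₀ + Δv.
0–2 s: ½(2 + 4)(2) = 6 m/s
2–7 s: ½(4 + -9)(5) = -12.5 m/s
7–12 s: ½(-9 + 10)(5) = 2.5 m/s
Δv = -4 m/s, so v(12) = 1 + (-4) = -3 m/s.

-3 m/s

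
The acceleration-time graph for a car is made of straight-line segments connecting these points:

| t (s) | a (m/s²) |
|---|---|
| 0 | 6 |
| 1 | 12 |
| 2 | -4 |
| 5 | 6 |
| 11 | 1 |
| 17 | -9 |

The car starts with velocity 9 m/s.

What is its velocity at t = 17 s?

22 m/s

Δv equals the area under the a-t graph; then v = v₀ + Δv.
0–1 s: ½(6 + 12)(1) = 9 m/s
1–2 s: ½(12 + -4)(1) = 4 m/s
2–5 s: ½(-4 + 6)(3) = 3 m/s
5–11 s: ½(6 + 1)(6) = 21 m/s
11–17 s: ½(1 + -9)(6) = -24 m/s
Δv = 13 m/s, so v(17) = 9 + (13) = 22 m/s.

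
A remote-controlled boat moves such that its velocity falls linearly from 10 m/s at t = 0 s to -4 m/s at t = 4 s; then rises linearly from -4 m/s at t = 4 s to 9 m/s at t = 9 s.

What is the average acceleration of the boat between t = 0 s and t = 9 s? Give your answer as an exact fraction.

-1/9 m/s²

Average acceleration = Δv/Δt = (9 − 10)/(9 − 0) = -1/9 m/s².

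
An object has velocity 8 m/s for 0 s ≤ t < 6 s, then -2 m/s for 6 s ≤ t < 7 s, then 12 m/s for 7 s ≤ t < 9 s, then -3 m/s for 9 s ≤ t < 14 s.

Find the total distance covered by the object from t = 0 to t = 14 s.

Distance (not displacement) is the total path length: add the absolute areas under v-t.
0–6 s: |8| × 6 = 48 m
6–7 s: |-2| × 1 = 2 m
7–9 s: |12| × 2 = 24 m
9–14 s: |-3| × 5 = 15 m
Total distance = 89 m

89 m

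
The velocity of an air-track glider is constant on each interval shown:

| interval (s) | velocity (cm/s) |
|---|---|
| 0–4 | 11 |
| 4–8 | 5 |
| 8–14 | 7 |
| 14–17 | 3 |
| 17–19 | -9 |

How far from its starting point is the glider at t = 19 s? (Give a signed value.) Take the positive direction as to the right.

97 cm

Displacement is the signed area under the v-t curve.
0–4 s: 11 × 4 = 44 cm
4–8 s: 5 × 4 = 20 cm
8–14 s: 7 × 6 = 42 cm
14–17 s: 3 × 3 = 9 cm
17–19 s: -9 × 2 = -18 cm
Net displacement = 97 cm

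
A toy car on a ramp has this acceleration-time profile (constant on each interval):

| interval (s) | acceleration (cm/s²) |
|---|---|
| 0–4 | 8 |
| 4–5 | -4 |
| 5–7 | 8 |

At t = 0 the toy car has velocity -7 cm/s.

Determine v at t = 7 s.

37 cm/s

Δv equals the area under the a-t graph; then v = v₀ + Δv.
0–4 s: 8 × 4 = 32 cm/s
4–5 s: -4 × 1 = -4 cm/s
5–7 s: 8 × 2 = 16 cm/s
Δv = 44 cm/s, so v(7) = -7 + (44) = 37 cm/s.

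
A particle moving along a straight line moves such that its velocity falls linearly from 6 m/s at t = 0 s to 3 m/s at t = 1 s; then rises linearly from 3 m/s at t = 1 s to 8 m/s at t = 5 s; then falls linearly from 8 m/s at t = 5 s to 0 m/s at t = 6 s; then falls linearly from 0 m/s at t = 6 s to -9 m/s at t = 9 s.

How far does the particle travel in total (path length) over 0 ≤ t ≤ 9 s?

44 m

Total distance travelled is ∫|v| dt — sum the magnitudes of each area piece.
0–1 s: |½(6 + 3)(1)| = 4.5 m
1–5 s: |½(3 + 8)(4)| = 22 m
5–6 s: |½(8 + 0)(1)| = 4 m
6–9 s: |½(0 + -9)(3)| = 13.5 m
Total distance = 44 m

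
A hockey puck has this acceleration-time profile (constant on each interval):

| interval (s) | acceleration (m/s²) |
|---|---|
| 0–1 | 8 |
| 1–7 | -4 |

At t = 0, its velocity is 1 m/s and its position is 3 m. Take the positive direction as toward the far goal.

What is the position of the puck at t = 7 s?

-10 m

On each constant-a segment, Δv = aΔt and Δx = v₀Δt + ½aΔt²; chain segment to segment.
0–1 s: v starts 1 m/s; Δx = 1·1 + ½·8·1² = 5 m; v ends 9 m/s.
1–7 s: v starts 9 m/s; Δx = 9·6 + ½·-4·6² = -18 m; v ends -15 m/s.
x(7) = 3 + Σ Δx = -10 m.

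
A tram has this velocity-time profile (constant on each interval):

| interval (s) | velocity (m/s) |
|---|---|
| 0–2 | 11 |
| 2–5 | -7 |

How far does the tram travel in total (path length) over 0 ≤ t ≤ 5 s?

Distance (not displacement) is the total path length: add the absolute areas under v-t.
0–2 s: |11| × 2 = 22 m
2–5 s: |-7| × 3 = 21 m
Total distance = 43 m

43 m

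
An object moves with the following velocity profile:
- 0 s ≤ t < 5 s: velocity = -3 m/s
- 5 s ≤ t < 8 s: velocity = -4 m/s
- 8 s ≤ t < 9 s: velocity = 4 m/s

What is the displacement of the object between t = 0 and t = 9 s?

Net displacement equals the area under the velocity-time graph (areas below the axis count negative).
0–5 s: -3 × 5 = -15 m
5–8 s: -4 × 3 = -12 m
8–9 s: 4 × 1 = 4 m
Net displacement = -23 m

-23 m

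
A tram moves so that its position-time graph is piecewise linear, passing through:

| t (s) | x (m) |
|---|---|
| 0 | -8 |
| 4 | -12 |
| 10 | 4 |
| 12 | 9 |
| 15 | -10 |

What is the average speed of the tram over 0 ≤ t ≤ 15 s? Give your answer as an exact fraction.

Average speed = (total path length)/(elapsed time); on a piecewise-linear x-t graph the path length is Σ|Δx|.
0–4 s: |Δx| = |-12 − -8| = 4 m
4–10 s: |Δx| = |4 − -12| = 16 m
10–12 s: |Δx| = |9 − 4| = 5 m
12–15 s: |Δx| = |-10 − 9| = 19 m
Total path = 44 m; average speed = 44/15 = 44/15 m/s.

44/15 m/s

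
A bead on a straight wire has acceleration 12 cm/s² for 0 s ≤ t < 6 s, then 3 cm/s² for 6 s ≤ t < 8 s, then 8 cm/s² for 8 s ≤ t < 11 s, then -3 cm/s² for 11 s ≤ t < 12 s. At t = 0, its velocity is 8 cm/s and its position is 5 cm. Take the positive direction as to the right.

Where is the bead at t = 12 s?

On each constant-a segment, Δv = aΔt and Δx = v₀Δt + ½aΔt²; chain segment to segment.
0–6 s: v starts 8 cm/s; Δx = 8·6 + ½·12·6² = 264 cm; v ends 80 cm/s.
6–8 s: v starts 80 cm/s; Δx = 80·2 + ½·3·2² = 166 cm; v ends 86 cm/s.
8–11 s: v starts 86 cm/s; Δx = 86·3 + ½·8·3² = 294 cm; v ends 110 cm/s.
11–12 s: v starts 110 cm/s; Δx = 110·1 + ½·-3·1² = 108.5 cm; v ends 107 cm/s.
x(12) = 5 + Σ Δx = 837.5 cm.

837.5 cm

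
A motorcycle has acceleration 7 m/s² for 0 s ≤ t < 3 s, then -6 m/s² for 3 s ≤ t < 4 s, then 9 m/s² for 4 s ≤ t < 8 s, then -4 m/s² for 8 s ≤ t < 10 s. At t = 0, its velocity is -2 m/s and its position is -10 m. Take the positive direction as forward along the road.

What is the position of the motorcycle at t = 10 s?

245.5 m

On each constant-a segment, Δv = aΔt and Δx = v₀Δt + ½aΔt²; chain segment to segment.
0–3 s: v starts -2 m/s; Δx = -2·3 + ½·7·3² = 25.5 m; v ends 19 m/s.
3–4 s: v starts 19 m/s; Δx = 19·1 + ½·-6·1² = 16 m; v ends 13 m/s.
4–8 s: v starts 13 m/s; Δx = 13·4 + ½·9·4² = 124 m; v ends 49 m/s.
8–10 s: v starts 49 m/s; Δx = 49·2 + ½·-4·2² = 90 m; v ends 41 m/s.
x(10) = -10 + Σ Δx = 245.5 m.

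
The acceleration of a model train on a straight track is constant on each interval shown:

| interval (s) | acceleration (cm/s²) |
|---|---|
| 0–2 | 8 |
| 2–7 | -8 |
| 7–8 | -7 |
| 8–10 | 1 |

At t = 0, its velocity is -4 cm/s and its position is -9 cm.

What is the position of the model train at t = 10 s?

-140.5 cm

On each constant-a segment, Δv = aΔt and Δx = v₀Δt + ½aΔt²; chain segment to segment.
0–2 s: v starts -4 cm/s; Δx = -4·2 + ½·8·2² = 8 cm; v ends 12 cm/s.
2–7 s: v starts 12 cm/s; Δx = 12·5 + ½·-8·5² = -40 cm; v ends -28 cm/s.
7–8 s: v starts -28 cm/s; Δx = -28·1 + ½·-7·1² = -31.5 cm; v ends -35 cm/s.
8–10 s: v starts -35 cm/s; Δx = -35·2 + ½·1·2² = -68 cm; v ends -33 cm/s.
x(10) = -9 + Σ Δx = -140.5 cm.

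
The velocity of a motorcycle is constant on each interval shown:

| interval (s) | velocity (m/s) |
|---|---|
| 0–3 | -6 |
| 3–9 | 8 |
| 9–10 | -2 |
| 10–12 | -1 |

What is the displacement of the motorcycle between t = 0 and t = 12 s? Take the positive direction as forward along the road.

26 m

Net displacement equals the area under the velocity-time graph (areas below the axis count negative).
0–3 s: -6 × 3 = -18 m
3–9 s: 8 × 6 = 48 m
9–10 s: -2 × 1 = -2 m
10–12 s: -1 × 2 = -2 m
Net displacement = 26 m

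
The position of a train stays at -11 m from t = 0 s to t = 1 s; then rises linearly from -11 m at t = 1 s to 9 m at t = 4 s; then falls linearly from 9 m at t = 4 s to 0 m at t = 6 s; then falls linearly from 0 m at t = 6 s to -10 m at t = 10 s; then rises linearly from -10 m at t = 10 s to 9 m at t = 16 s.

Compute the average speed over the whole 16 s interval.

Average speed = (total path length)/(elapsed time); on a piecewise-linear x-t graph the path length is Σ|Δx|.
0–1 s: |Δx| = |-11 − -11| = 0 m
1–4 s: |Δx| = |9 − -11| = 20 m
4–6 s: |Δx| = |0 − 9| = 9 m
6–10 s: |Δx| = |-10 − 0| = 10 m
10–16 s: |Δx| = |9 − -10| = 19 m
Total path = 58 m; average speed = 58/16 = 3.625 m/s.

3.625 m/s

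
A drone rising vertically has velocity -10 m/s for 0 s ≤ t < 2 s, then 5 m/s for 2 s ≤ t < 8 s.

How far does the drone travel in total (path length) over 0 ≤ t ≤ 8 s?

50 m

Distance (not displacement) is the total path length: add the absolute areas under v-t.
0–2 s: |-10| × 2 = 20 m
2–8 s: |5| × 6 = 30 m
Total distance = 50 m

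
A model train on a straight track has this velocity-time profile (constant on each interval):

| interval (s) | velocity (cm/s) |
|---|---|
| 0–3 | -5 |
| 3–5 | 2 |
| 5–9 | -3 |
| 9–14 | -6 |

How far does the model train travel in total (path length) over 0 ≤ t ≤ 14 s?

Distance (not displacement) is the total path length: add the absolute areas under v-t.
0–3 s: |-5| × 3 = 15 cm
3–5 s: |2| × 2 = 4 cm
5–9 s: |-3| × 4 = 12 cm
9–14 s: |-6| × 5 = 30 cm
Total distance = 61 cm

61 cm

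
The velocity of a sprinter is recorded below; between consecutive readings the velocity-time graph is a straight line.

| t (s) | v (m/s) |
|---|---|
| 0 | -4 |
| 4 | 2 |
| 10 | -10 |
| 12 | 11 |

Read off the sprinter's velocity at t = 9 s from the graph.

On 4–10 s the graph is linear from 2 to -10 m/s: v(9) = 2 + (-10 − 2)·(9 − 4)/(10 − 4) = -8 m/s.

-8 m/s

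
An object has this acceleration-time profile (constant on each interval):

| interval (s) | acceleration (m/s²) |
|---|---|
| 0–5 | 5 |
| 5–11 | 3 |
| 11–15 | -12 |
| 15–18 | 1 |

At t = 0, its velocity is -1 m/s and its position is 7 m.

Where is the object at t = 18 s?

On each constant-a segment, Δv = aΔt and Δx = v₀Δt + ½aΔt²; chain segment to segment.
0–5 s: v starts -1 m/s; Δx = -1·5 + ½·5·5² = 57.5 m; v ends 24 m/s.
5–11 s: v starts 24 m/s; Δx = 24·6 + ½·3·6² = 198 m; v ends 42 m/s.
11–15 s: v starts 42 m/s; Δx = 42·4 + ½·-12·4² = 72 m; v ends -6 m/s.
15–18 s: v starts -6 m/s; Δx = -6·3 + ½·1·3² = -13.5 m; v ends -3 m/s.
x(18) = 7 + Σ Δx = 321 m.

321 m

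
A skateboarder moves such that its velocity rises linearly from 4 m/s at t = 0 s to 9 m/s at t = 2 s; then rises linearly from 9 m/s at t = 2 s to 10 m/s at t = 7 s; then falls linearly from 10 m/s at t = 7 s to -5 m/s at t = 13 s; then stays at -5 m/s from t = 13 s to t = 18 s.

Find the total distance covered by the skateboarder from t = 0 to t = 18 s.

110.5 m

Distance (not displacement) is the total path length: add the absolute areas under v-t.
0–2 s: |½(4 + 9)(2)| = 13 m
2–7 s: |½(9 + 10)(5)| = 47.5 m
7–13 s: v = 0 at t = 11 s; triangle areas 20 + 5 = 25 m
13–18 s: |-5| × 5 = 25 m
Total distance = 110.5 m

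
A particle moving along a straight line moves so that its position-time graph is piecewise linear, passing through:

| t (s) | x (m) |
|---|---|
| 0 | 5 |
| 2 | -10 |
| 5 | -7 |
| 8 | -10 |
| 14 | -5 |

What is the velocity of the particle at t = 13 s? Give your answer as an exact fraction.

Velocity is the slope of the x-t graph on 8–14 s: (-5 − -10)/(14 − 8) = 5/6 m/s.

5/6 m/s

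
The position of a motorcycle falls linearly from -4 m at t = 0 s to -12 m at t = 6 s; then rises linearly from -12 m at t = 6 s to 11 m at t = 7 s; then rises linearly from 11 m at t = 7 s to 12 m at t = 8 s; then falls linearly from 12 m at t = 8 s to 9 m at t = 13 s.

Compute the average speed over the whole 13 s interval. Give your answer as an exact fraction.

35/13 m/s

Average speed = (total path length)/(elapsed time); on a piecewise-linear x-t graph the path length is Σ|Δx|.
0–6 s: |Δx| = |-12 − -4| = 8 m
6–7 s: |Δx| = |11 − -12| = 23 m
7–8 s: |Δx| = |12 − 11| = 1 m
8–13 s: |Δx| = |9 − 12| = 3 m
Total path = 35 m; average speed = 35/13 = 35/13 m/s.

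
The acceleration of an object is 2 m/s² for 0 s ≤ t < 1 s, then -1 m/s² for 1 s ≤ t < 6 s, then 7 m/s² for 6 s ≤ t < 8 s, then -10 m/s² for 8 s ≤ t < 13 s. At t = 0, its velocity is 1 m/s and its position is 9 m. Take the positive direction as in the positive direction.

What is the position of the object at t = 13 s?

-41.5 m

On each constant-a segment, Δv = aΔt and Δx = v₀Δt + ½aΔt²; chain segment to segment.
0–1 s: v starts 1 m/s; Δx = 1·1 + ½·2·1² = 2 m; v ends 3 m/s.
1–6 s: v starts 3 m/s; Δx = 3·5 + ½·-1·5² = 2.5 m; v ends -2 m/s.
6–8 s: v starts -2 m/s; Δx = -2·2 + ½·7·2² = 10 m; v ends 12 m/s.
8–13 s: v starts 12 m/s; Δx = 12·5 + ½·-10·5² = -65 m; v ends -38 m/s.
x(13) = 9 + Σ Δx = -41.5 m.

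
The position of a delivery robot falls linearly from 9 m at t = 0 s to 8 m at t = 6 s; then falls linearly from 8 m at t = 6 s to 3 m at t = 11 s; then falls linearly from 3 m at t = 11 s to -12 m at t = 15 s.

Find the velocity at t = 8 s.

-1 m/s

Velocity is the slope of the x-t graph on 6–11 s: (3 − 8)/(11 − 6) = -1 m/s.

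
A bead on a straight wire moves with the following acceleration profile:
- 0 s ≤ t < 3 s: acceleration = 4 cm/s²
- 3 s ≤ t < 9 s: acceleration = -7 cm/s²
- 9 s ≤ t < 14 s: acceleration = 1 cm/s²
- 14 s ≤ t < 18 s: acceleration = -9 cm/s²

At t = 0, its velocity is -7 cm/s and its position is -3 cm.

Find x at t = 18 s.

On each constant-a segment, Δv = aΔt and Δx = v₀Δt + ½aΔt²; chain segment to segment.
0–3 s: v starts -7 cm/s; Δx = -7·3 + ½·4·3² = -3 cm; v ends 5 cm/s.
3–9 s: v starts 5 cm/s; Δx = 5·6 + ½·-7·6² = -96 cm; v ends -37 cm/s.
9–14 s: v starts -37 cm/s; Δx = -37·5 + ½·1·5² = -172.5 cm; v ends -32 cm/s.
14–18 s: v starts -32 cm/s; Δx = -32·4 + ½·-9·4² = -200 cm; v ends -68 cm/s.
x(18) = -3 + Σ Δx = -474.5 cm.

-474.5 cm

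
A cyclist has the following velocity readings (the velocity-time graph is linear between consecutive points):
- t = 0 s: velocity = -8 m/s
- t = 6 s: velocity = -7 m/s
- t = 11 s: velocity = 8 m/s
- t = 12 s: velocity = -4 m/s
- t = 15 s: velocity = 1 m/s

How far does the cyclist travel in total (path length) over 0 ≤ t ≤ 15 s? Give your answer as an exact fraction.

1084/15 m

Distance (not displacement) is the total path length: add the absolute areas under v-t.
0–6 s: |½(-8 + -7)(6)| = 45 m
6–11 s: v = 0 at t = 25/3 s; triangle areas 49/6 + 32/3 = 113/6 m
11–12 s: v = 0 at t = 35/3 s; triangle areas 8/3 + 2/3 = 10/3 m
12–15 s: v = 0 at t = 14.4 s; triangle areas 4.8 + 0.3 = 5.1 m
Total distance = 1084/15 m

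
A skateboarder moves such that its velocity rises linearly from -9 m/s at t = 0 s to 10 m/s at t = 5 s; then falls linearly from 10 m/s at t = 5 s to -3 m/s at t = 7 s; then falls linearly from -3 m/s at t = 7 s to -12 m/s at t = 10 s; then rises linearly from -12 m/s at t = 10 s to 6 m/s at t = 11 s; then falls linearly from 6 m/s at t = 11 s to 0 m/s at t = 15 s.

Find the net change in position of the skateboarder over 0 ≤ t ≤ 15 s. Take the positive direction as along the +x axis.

Displacement is the signed area under the v-t curve.
0–5 s: ½(-9 + 10)(5) = 2.5 m
5–7 s: ½(10 + -3)(2) = 7 m
7–10 s: ½(-3 + -12)(3) = -22.5 m
10–11 s: ½(-12 + 6)(1) = -3 m
11–15 s: ½(6 + 0)(4) = 12 m
Net displacement = -4 m

-4 m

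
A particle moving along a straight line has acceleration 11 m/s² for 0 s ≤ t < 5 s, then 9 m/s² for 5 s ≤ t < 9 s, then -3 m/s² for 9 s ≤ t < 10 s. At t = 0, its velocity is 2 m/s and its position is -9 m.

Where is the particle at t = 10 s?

On each constant-a segment, Δv = aΔt and Δx = v₀Δt + ½aΔt²; chain segment to segment.
0–5 s: v starts 2 m/s; Δx = 2·5 + ½·11·5² = 147.5 m; v ends 57 m/s.
5–9 s: v starts 57 m/s; Δx = 57·4 + ½·9·4² = 300 m; v ends 93 m/s.
9–10 s: v starts 93 m/s; Δx = 93·1 + ½·-3·1² = 91.5 m; v ends 90 m/s.
x(10) = -9 + Σ Δx = 530 m.

530 m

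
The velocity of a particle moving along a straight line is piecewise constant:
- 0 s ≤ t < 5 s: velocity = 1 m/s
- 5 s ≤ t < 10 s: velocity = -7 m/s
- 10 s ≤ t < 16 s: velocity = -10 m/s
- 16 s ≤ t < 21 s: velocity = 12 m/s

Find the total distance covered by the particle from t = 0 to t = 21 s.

Total distance travelled is ∫|v| dt — sum the magnitudes of each area piece.
0–5 s: |1| × 5 = 5 m
5–10 s: |-7| × 5 = 35 m
10–16 s: |-10| × 6 = 60 m
16–21 s: |12| × 5 = 60 m
Total distance = 160 m

160 m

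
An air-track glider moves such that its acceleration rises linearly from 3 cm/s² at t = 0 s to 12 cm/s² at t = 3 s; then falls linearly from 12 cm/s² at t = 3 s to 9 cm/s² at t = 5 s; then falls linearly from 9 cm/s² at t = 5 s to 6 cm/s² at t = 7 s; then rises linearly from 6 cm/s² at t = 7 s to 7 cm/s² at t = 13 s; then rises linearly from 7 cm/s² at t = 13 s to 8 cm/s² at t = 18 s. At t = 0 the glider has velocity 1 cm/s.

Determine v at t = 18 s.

136 cm/s

Δv equals the area under the a-t graph; then v = v₀ + Δv.
0–3 s: ½(3 + 12)(3) = 22.5 cm/s
3–5 s: ½(12 + 9)(2) = 21 cm/s
5–7 s: ½(9 + 6)(2) = 15 cm/s
7–13 s: ½(6 + 7)(6) = 39 cm/s
13–18 s: ½(7 + 8)(5) = 37.5 cm/s
Δv = 135 cm/s, so v(18) = 1 + (135) = 136 cm/s.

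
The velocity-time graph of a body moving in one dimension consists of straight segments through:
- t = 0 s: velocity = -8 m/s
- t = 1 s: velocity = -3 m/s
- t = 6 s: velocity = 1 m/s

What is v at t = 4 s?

On 1–6 s the graph is linear from -3 to 1 m/s: v(4) = -3 + (1 − -3)·(4 − 1)/(6 − 1) = -0.6 m/s.

-0.6 m/s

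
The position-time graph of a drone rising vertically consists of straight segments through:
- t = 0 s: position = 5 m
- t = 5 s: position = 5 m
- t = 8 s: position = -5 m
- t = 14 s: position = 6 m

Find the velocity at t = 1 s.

Velocity is the slope of the x-t graph on 0–5 s: (5 − 5)/(5 − 0) = 0 m/s.

0 m/s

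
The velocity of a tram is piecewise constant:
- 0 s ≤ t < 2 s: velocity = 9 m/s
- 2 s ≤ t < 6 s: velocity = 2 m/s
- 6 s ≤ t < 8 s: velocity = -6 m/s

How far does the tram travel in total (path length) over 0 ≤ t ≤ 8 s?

38 m

Distance (not displacement) is the total path length: add the absolute areas under v-t.
0–2 s: |9| × 2 = 18 m
2–6 s: |2| × 4 = 8 m
6–8 s: |-6| × 2 = 12 m
Total distance = 38 m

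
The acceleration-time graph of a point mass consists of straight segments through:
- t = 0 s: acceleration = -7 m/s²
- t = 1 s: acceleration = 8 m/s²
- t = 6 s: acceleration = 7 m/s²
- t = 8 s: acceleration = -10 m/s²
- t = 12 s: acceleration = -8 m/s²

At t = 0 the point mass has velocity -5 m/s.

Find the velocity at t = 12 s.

-6 m/s

Δv equals the area under the a-t graph; then v = v₀ + Δv.
0–1 s: ½(-7 + 8)(1) = 0.5 m/s
1–6 s: ½(8 + 7)(5) = 37.5 m/s
6–8 s: ½(7 + -10)(2) = -3 m/s
8–12 s: ½(-10 + -8)(4) = -36 m/s
Δv = -1 m/s, so v(12) = -5 + (-1) = -6 m/s.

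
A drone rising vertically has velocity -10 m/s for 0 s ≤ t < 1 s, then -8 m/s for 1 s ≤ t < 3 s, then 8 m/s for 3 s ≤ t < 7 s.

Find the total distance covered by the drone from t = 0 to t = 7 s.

Distance (not displacement) is the total path length: add the absolute areas under v-t.
0–1 s: |-10| × 1 = 10 m
1–3 s: |-8| × 2 = 16 m
3–7 s: |8| × 4 = 32 m
Total distance = 58 m

58 m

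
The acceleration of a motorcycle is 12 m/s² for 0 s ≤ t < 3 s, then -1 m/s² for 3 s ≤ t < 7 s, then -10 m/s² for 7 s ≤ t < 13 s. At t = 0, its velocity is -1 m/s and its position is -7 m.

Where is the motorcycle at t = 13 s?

On each constant-a segment, Δv = aΔt and Δx = v₀Δt + ½aΔt²; chain segment to segment.
0–3 s: v starts -1 m/s; Δx = -1·3 + ½·12·3² = 51 m; v ends 35 m/s.
3–7 s: v starts 35 m/s; Δx = 35·4 + ½·-1·4² = 132 m; v ends 31 m/s.
7–13 s: v starts 31 m/s; Δx = 31·6 + ½·-10·6² = 6 m; v ends -29 m/s.
x(13) = -7 + Σ Δx = 182 m.

182 m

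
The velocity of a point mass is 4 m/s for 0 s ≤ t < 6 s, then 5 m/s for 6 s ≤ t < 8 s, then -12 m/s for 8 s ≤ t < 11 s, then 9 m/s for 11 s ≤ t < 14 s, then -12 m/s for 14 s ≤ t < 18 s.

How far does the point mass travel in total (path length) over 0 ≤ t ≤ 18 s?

145 m

Distance (not displacement) is the total path length: add the absolute areas under v-t.
0–6 s: |4| × 6 = 24 m
6–8 s: |5| × 2 = 10 m
8–11 s: |-12| × 3 = 36 m
11–14 s: |9| × 3 = 27 m
14–18 s: |-12| × 4 = 48 m
Total distance = 145 m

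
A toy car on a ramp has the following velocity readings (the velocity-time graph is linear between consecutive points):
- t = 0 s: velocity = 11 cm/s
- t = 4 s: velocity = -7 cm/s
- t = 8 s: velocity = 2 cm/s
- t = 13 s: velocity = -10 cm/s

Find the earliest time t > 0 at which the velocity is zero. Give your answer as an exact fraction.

v changes sign on 0–4 s (from 11 to -7); the graph is linear there, so v = 0 at t = 0 + (-11)·(4 − 0)/(-7 − 11) = 22/9 s.

t = 22/9 s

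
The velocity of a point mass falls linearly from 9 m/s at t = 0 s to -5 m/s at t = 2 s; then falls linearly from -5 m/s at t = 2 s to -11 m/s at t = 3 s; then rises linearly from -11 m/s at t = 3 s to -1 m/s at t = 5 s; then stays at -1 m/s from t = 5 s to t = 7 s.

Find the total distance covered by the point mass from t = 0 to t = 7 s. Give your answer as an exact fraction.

Distance (not displacement) is the total path length: add the absolute areas under v-t.
0–2 s: v = 0 at t = 9/7 s; triangle areas 81/14 + 25/14 = 53/7 m
2–3 s: |½(-5 + -11)(1)| = 8 m
3–5 s: |½(-11 + -1)(2)| = 12 m
5–7 s: |-1| × 2 = 2 m
Total distance = 207/7 m

207/7 m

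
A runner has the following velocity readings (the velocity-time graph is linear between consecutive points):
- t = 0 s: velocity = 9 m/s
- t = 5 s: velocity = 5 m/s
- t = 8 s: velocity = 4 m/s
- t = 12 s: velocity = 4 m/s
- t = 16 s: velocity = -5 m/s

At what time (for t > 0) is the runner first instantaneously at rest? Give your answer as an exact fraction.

t = 124/9 s

v changes sign on 12–16 s (from 4 to -5); the graph is linear there, so v = 0 at t = 12 + (-4)·(16 − 12)/(-5 − 4) = 124/9 s.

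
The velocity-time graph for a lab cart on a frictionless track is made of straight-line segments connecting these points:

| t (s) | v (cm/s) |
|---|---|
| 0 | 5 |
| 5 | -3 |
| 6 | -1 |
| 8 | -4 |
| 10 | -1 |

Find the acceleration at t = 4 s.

Acceleration is the slope of the v-t graph on 0–5 s: (-3 − 5)/(5 − 0) = -1.6 cm/s².

-1.6 cm/s²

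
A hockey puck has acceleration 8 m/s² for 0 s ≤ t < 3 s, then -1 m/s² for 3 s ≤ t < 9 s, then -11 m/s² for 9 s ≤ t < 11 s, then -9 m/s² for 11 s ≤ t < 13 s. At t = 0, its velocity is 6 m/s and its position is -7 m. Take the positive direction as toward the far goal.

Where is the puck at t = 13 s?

On each constant-a segment, Δv = aΔt and Δx = v₀Δt + ½aΔt²; chain segment to segment.
0–3 s: v starts 6 m/s; Δx = 6·3 + ½·8·3² = 54 m; v ends 30 m/s.
3–9 s: v starts 30 m/s; Δx = 30·6 + ½·-1·6² = 162 m; v ends 24 m/s.
9–11 s: v starts 24 m/s; Δx = 24·2 + ½·-11·2² = 26 m; v ends 2 m/s.
11–13 s: v starts 2 m/s; Δx = 2·2 + ½·-9·2² = -14 m; v ends -16 m/s.
x(13) = -7 + Σ Δx = 221 m.

221 m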